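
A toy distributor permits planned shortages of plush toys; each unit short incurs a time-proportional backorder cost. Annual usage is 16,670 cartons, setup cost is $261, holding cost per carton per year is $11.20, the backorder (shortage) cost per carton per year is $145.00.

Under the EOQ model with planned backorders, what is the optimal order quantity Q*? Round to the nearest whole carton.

Basic EOQ = √(2·16,670·261/11.2) = 881.443
Backorder adjustment √((H+b)/b) = √((11.2+145)/145) = 1.0379
Q* = 881.443 × 1.0379 ≈ 914.85

915 cartons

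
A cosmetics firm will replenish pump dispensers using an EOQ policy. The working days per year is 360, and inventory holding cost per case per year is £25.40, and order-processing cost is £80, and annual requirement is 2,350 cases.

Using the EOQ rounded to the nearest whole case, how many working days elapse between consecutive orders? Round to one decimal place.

Q* = √(2·D·S / H) = √(2·2,350·80 / 25.4) = √14,803.1 ≈ 121.67 → Q = 122 cases
Cycle time = (working days × Q)/D = (360 × 122) / 2,350 = 18.689 days

18.7 days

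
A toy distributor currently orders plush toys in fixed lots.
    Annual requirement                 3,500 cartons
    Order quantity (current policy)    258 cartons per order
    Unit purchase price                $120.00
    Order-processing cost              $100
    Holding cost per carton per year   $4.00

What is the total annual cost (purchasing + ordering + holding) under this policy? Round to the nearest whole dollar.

$421,873

Orders/yr = 3,500/258 = 13.566; ordering cost = 13.566 × $100 = $1,356.59
Average inventory = 258/2 = 129; holding cost = 129 × $4 = $516.00
Purchase cost = D·C = 3,500 × 120 = $420,000.00
Total = $1,356.59 + $516.00 + $420,000.00 = $421,872.59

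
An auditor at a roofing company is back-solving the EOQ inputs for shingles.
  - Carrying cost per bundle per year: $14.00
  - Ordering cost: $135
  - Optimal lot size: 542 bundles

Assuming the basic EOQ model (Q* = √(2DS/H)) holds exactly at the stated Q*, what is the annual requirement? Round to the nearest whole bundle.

From Q* = √(2DS/H) ⇒ Q*² = 2DS/H.
D = Q²H / (2S) = 542² × 14 / (2 × 135) = 15,232.21

15,232 bundles per year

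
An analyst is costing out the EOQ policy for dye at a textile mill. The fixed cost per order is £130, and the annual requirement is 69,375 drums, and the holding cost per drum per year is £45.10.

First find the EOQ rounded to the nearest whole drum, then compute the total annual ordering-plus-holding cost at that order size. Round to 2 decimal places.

£28,521.77

Q* = √(2·D·S / H) = √(2·69,375·130 / 45.1) = √399,944.6 ≈ 632.41 → Q = 632 drums
Annual ordering cost = (D/Q)·S = (69,375/632) × 130 = £14,270.17
Annual holding cost  = (Q/2)·H = (632/2) × 45.1 = £14,251.60
Total = £14,270.17 + £14,251.60 = £28,521.77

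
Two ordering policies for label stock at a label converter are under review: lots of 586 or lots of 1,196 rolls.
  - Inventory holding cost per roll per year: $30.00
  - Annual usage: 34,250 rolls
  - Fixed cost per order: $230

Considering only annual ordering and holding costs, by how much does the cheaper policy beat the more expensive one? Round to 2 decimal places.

Annual cost at Q: ordering D·S/Q plus holding Q·H/2.
TC(586) = (34,250/586)×230 + (586/2)×30 = $22,232.83
TC(1,196) = (34,250/1,196)×230 + (1,196/2)×30 = $24,526.54
Cheaper: Q = 586.  Difference = $2,293.71

$2,293.71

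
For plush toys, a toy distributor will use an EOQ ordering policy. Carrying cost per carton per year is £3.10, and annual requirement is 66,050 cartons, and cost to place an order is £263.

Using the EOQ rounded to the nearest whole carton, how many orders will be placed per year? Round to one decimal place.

2DS/H = 2·66,050·263/3.1 = 11,207,193.55
EOQ = √11,207,193.55 ≈ 3,347.71 → Q = 3,348
Orders per year = D/Q = 66,050 / 3,348 = 19.728

19.7 orders per year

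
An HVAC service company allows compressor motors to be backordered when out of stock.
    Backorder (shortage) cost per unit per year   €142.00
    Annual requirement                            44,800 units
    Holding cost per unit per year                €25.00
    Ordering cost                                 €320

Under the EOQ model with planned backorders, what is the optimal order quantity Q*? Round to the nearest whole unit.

1,161 units

Q* = √(2DS/H) · √((H + b)/b)
   = √(2 × 44,800 × 320 / 25) · √((25 + 142) / 142)
   = 1,070.925 × 1.0845 ≈ 1,161.38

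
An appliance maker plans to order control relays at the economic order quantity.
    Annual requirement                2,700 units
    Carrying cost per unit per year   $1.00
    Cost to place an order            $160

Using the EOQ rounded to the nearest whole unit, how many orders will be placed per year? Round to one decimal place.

2.9 orders per year

Q* = √(2·D·S / H) = √(2·2,700·160 / 1) = √864,000.0 ≈ 929.52 → Q = 930
Orders per year = D/Q = 2,700 / 930 = 2.903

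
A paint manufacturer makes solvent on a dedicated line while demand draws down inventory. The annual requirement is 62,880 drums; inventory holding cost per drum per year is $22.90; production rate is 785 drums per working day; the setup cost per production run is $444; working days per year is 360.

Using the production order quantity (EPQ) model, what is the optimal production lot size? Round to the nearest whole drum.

1,771 drums

d = 62,880/360 = 174.6667 drums/day;  effective holding cost H(1 − d/p) = 22.9·(1 − 174.6667/785) = 17.80463
Q* = √(2DS / H_eff) = √(2·62,880·444 / 17.80463) ≈ 1,770.91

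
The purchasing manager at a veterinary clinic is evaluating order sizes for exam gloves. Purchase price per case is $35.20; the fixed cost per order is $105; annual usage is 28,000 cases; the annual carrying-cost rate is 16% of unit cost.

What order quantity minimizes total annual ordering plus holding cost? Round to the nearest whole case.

H = i·C = 0.16 × $35.2 = $5.6320 per case-year
Optimal lot size Q* = (2 × 28,000 × $105 / $5.632)^½ ≈ 1,021.78

1,022 cases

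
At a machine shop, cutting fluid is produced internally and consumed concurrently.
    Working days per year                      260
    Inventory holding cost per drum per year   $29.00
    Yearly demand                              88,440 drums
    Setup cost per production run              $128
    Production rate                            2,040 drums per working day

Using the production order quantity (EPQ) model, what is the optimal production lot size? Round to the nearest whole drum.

968 drums

Daily demand d = 88,440/260 = 340.154; p = 2040; 1 − d/p = 0.83326
EPQ = √(2DS / (H(1 − d/p)))
    = √(2 × 88,440 × 128 / (29 × 0.83326)) ≈ 967.96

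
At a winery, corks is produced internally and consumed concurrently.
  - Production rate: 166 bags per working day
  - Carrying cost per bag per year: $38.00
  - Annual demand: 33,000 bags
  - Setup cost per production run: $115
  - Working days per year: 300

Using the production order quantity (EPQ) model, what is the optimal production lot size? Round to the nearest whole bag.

769 bags

Daily demand d = 33,000/300 = 110.000; p = 166; 1 − d/p = 0.33735
EPQ = √(2DS / (H(1 − d/p)))
    = √(2 × 33,000 × 115 / (38 × 0.33735)) ≈ 769.47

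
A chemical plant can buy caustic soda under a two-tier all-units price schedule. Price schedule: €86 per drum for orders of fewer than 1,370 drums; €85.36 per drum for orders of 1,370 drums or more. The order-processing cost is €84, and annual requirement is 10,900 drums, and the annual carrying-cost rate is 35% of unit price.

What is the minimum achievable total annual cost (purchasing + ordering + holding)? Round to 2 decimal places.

H₁ = 35%×€86 = €30.1000;  H₂ = 35%×€85.36 = €29.8760
EOQ₁ = √(2×10,900×84/30.1000) = 246.65  (< 1,370, feasible at tier 1)
EOQ₂ = √(2×10,900×84/29.8760) = 247.57  (< 1,370 → use Q = 1,370 at tier-2 price)
TC(tier 1 (EOQ₁), Q≈246.7) = €944,824.23
TC(tier 2, Q≈1,370.0) = €951,557.38
Minimum at tier 1 (EOQ₁): €944,824.23

€944,824.23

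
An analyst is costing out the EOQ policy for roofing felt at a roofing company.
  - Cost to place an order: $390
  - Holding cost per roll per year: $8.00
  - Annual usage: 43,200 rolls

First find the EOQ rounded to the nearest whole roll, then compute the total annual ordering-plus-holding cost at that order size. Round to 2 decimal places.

Optimal lot size Q* = (2 × 43,200 × $390 / $8)^½ ≈ 2,052.32 → Q = 2,052 rolls
Annual ordering cost = (D/Q)·S = (43,200/2,052) × 390 = $8,210.53
Annual holding cost  = (Q/2)·H = (2,052/2) × 8 = $8,208.00
Total = $8,210.53 + $8,208.00 = $16,418.53

$16,418.53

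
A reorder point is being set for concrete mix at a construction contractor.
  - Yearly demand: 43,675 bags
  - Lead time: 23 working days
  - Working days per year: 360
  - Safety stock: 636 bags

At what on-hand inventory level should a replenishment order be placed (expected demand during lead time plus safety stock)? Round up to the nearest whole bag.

Daily demand d = 43,675 / 360 = 121.319 bags/day
Demand during lead time = 121.319 × 23 = 2,790.35
Reorder point = 2,790.35 + 636 = 3,426.35 → round up

3,427 bags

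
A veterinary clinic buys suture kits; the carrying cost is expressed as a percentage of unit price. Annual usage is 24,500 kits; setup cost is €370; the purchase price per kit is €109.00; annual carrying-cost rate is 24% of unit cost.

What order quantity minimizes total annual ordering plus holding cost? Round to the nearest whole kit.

Holding cost per kit per year: H = 24% × €109 = €26.1600
Q* = √(2·D·S / H) = √(2·24,500·370 / 26.16) = √693,042.8 ≈ 832.49

832 kits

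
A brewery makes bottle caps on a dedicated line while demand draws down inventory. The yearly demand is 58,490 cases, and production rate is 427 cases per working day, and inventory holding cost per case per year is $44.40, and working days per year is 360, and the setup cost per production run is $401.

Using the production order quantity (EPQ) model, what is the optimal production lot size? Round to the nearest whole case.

Daily demand d = 58,490/360 = 162.472; p = 427; 1 − d/p = 0.61950
EPQ = √(2DS / (H(1 − d/p)))
    = √(2 × 58,490 × 401 / (44.4 × 0.61950)) ≈ 1,305.91

1,306 cases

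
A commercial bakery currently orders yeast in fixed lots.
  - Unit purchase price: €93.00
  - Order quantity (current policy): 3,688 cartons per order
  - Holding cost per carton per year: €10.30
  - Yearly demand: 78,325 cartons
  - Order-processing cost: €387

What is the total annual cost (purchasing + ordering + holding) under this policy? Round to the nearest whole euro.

Ordering: D/Q × S = 78,325/3,688 × €387 = €8,219.03
Holding:  Q/2 × H = 3,688/2 × €10.3 = €18,993.20
Purchase cost = D·C = 78,325 × 93 = €7,284,225.00
Total = €8,219.03 + €18,993.20 + €7,284,225.00 = €7,311,437.23

€7,311,437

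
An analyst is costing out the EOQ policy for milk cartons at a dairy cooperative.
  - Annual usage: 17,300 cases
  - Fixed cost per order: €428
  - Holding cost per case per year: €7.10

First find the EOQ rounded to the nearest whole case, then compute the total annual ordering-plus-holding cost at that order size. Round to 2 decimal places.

€10,253.90

EOQ = √(2DS/H) = √(2 × 17,300 × 428 / 7.1)
    = √(2,085,746.48) ≈ 1,444.21 → Q = 1,444 cases
Orders/yr = 17,300/1,444 = 11.981; ordering cost = 11.981 × €428 = €5,127.70
Average inventory = 1,444/2 = 722; holding cost = 722 × €7.1 = €5,126.20
Total = €5,127.70 + €5,126.20 = €10,253.90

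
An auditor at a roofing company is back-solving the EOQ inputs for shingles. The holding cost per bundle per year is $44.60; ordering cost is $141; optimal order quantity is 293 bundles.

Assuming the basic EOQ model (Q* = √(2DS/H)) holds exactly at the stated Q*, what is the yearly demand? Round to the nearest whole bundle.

EOQ relation: Q² = 2DS/H, so rearrange for the unknown.
D = Q²H / (2S) = 293² × 44.6 / (2 × 141) = 13,577.54

13,578 bundles per year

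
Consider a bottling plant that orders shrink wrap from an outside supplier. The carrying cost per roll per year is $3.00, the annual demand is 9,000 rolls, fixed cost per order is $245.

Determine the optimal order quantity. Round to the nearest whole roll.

Optimal lot size Q* = (2 × 9,000 × $245 / $3)^½ ≈ 1,212.44

1,212 rolls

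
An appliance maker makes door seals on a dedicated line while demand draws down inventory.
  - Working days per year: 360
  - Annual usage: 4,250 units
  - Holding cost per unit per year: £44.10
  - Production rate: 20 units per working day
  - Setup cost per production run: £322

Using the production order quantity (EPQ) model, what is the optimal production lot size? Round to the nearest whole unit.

Daily demand d = 4,250/360 = 11.806; p = 20; 1 − d/p = 0.40972
EPQ = √(2DS / (H(1 − d/p)))
    = √(2 × 4,250 × 322 / (44.1 × 0.40972)) ≈ 389.20

389 units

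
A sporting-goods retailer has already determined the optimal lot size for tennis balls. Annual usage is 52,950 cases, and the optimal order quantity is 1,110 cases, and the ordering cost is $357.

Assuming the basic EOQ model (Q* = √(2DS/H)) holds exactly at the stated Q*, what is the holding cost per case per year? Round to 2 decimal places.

EOQ relation: Q² = 2DS/H, so rearrange for the unknown.
H = 2DS / Q² = 2 × 52,950 × 357 / 1,110² = 30.6844

$30.68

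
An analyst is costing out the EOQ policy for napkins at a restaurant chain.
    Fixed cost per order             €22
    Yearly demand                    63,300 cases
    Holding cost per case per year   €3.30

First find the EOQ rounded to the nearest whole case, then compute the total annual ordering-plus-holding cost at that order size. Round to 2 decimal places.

€3,031.69

EOQ = √(2DS/H) = √(2 × 63,300 × 22 / 3.3)
    = √(844,000.00) ≈ 918.69 → Q = 919 cases
Ordering: D/Q × S = 63,300/919 × €22 = €1,515.34
Holding:  Q/2 × H = 919/2 × €3.3 = €1,516.35
Total = €1,515.34 + €1,516.35 = €3,031.69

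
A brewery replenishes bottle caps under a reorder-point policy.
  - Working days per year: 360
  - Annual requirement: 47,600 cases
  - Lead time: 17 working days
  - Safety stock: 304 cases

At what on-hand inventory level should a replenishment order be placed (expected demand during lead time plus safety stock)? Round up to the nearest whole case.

Daily demand d = 47,600 / 360 = 132.222 cases/day
Demand during lead time = 132.222 × 17 = 2,247.78
Reorder point = 2,247.78 + 304 = 2,551.78 → round up

2,552 cases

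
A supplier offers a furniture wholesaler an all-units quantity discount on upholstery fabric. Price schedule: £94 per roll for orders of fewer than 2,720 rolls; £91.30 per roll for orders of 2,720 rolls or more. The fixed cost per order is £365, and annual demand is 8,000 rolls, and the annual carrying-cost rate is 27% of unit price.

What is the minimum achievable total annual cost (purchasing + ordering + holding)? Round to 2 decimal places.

£764,174.53

H₁ = 27%×£94 = £25.3800;  H₂ = 27%×£91.30 = £24.6510
EOQ₁ = √(2×8,000×365/25.3800) = 479.69  (< 2,720, feasible at tier 1)
EOQ₂ = √(2×8,000×365/24.6510) = 486.73  (< 2,720 → use Q = 2,720 at tier-2 price)
TC(tier 1 (EOQ₁), Q≈479.7) = £764,174.53
TC(tier 2, Q≈2,720.0) = £764,998.89
Minimum at tier 1 (EOQ₁): £764,174.53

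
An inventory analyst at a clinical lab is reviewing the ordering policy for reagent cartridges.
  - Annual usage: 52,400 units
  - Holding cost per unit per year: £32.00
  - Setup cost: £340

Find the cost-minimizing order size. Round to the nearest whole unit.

1,055 units

Optimal lot size Q* = (2 × 52,400 × £340 / £32)^½ ≈ 1,055.23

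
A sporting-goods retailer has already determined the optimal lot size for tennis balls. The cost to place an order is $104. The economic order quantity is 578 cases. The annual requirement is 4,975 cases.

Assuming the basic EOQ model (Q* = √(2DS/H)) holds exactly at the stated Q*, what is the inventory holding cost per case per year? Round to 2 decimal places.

Since Q* = (2DS/H)^½, squaring gives Q*²·H = 2DS.
H = 2DS / Q² = 2 × 4,975 × 104 / 578² = 3.0974

$3.10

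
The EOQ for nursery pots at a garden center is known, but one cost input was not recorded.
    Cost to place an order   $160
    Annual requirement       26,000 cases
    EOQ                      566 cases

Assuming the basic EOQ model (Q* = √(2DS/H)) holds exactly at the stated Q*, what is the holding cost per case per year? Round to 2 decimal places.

$25.97

From Q* = √(2DS/H) ⇒ Q*² = 2DS/H.
H = 2DS / Q² = 2 × 26,000 × 160 / 566² = 25.9711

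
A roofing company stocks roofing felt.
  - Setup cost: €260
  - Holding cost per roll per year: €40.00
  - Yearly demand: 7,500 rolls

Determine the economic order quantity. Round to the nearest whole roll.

Optimal lot size Q* = (2 × 7,500 × €260 / €40)^½ ≈ 312.25

312 rolls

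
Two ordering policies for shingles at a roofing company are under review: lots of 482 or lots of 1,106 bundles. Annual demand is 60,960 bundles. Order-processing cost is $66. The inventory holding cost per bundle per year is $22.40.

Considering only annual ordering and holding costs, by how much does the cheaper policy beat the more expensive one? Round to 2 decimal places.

$2,279.34

Annual cost at Q: ordering D·S/Q plus holding Q·H/2.
TC(482) = (60,960/482)×66 + (482/2)×22.4 = $13,745.62
TC(1,106) = (60,960/1,106)×66 + (1,106/2)×22.4 = $16,024.96
Lots of 482 are cheaper by $2,279.34.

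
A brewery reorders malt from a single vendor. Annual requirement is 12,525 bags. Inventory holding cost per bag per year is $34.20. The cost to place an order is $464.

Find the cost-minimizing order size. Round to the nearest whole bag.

583 bags

EOQ = √(2DS/H) = √(2 × 12,525 × 464 / 34.2)
    = √(339,859.65) ≈ 582.97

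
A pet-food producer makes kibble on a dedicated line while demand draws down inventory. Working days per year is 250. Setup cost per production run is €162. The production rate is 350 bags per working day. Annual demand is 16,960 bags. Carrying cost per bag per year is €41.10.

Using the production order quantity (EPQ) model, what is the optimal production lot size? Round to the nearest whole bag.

d = 16,960/250 = 67.8400 bags/day;  effective holding cost H(1 − d/p) = 41.1·(1 − 67.8400/350) = 33.13365
Q* = √(2DS / H_eff) = √(2·16,960·162 / 33.13365) ≈ 407.24

407 bags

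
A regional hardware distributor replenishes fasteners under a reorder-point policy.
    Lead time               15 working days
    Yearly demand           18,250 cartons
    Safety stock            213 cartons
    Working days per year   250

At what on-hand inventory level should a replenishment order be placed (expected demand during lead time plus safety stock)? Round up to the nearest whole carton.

Daily demand d = 18,250 / 250 = 73.000 cartons/day
Demand during lead time = 73.000 × 15 = 1,095.00
Reorder point = 1,095.00 + 213 = 1,308.00 → round up

1,308 cartons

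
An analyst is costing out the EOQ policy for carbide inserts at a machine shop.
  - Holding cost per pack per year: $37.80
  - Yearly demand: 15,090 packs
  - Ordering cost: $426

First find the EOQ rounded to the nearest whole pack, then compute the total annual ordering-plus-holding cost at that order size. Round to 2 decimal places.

$22,045.01

Q* = √(2·D·S / H) = √(2·15,090·426 / 37.8) = √340,123.8 ≈ 583.20 → Q = 583 packs
Ordering: D/Q × S = 15,090/583 × $426 = $11,026.31
Holding:  Q/2 × H = 583/2 × $37.8 = $11,018.70
Total = $11,026.31 + $11,018.70 = $22,045.01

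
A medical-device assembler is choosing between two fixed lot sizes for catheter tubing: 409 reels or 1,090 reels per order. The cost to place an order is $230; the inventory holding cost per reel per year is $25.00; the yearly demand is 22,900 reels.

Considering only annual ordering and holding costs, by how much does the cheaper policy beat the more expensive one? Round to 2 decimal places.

For each Q, cost = (D/Q)·S + (Q/2)·H.
TC(409) = (22,900/409)×230 + (409/2)×25 = $17,990.25
TC(1,090) = (22,900/1,090)×230 + (1,090/2)×25 = $18,457.11
Cheaper: Q = 409.  Difference = $466.86

$466.86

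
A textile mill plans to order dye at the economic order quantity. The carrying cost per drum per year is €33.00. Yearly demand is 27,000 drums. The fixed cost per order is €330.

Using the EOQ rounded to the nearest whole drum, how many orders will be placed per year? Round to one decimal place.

Q* = √(2·D·S / H) = √(2·27,000·330 / 33) = √540,000.0 ≈ 734.85 → Q = 735
Orders per year = D/Q = 27,000 / 735 = 36.735

36.7 orders per year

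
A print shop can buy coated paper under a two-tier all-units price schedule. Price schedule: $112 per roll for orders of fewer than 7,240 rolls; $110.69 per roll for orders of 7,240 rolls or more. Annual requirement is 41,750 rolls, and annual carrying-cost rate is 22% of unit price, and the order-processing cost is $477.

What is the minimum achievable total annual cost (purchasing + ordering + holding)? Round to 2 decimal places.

$4,707,327.29

H₁ = 22%×$112 = $24.6400;  H₂ = 22%×$110.69 = $24.3518
EOQ₁ = √(2×41,750×477/24.6400) = 1,271.40  (< 7,240, feasible at tier 1)
EOQ₂ = √(2×41,750×477/24.3518) = 1,278.90  (< 7,240 → use Q = 7,240 at tier-2 price)
TC(tier 1 (EOQ₁), Q≈1,271.4) = $4,707,327.29
TC(tier 2, Q≈7,240.0) = $4,712,211.67
Minimum at tier 1 (EOQ₁): $4,707,327.29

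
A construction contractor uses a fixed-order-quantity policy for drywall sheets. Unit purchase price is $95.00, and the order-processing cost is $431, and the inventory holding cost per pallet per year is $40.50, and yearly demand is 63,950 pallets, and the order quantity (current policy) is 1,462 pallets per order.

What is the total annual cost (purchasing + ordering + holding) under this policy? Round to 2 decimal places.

Annual ordering cost = (D/Q)·S = (63,950/1,462) × 431 = $18,852.56
Annual holding cost  = (Q/2)·H = (1,462/2) × 40.5 = $29,605.50
Purchase cost = D·C = 63,950 × 95 = $6,075,250.00
Total = $18,852.56 + $29,605.50 + $6,075,250.00 = $6,123,708.06

$6,123,708.06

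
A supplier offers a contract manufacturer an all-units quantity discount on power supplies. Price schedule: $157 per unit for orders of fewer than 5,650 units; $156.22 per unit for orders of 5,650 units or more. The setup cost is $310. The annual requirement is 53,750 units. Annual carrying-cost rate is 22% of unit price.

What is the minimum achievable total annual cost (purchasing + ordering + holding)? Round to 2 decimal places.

H₁ = 22%×$157 = $34.5400;  H₂ = 22%×$156.22 = $34.3684
EOQ₁ = √(2×53,750×310/34.5400) = 982.25  (< 5,650, feasible at tier 1)
EOQ₂ = √(2×53,750×310/34.3684) = 984.70  (< 5,650 → use Q = 5,650 at tier-2 price)
TC(tier 1 (EOQ₁), Q≈982.3) = $8,472,677.06
TC(tier 2, Q≈5,650.0) = $8,496,864.85
Minimum at tier 1 (EOQ₁): $8,472,677.06

$8,472,677.06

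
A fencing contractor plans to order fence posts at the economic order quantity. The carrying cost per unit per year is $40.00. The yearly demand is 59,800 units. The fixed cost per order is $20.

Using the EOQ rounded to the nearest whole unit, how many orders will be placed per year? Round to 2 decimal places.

244.08 orders per year

2DS/H = 2·59,800·20/40 = 59,800.00
EOQ = √59,800.00 ≈ 244.54 → Q = 245
N = D/Q = 59,800/245 ≈ 244.082 orders/yr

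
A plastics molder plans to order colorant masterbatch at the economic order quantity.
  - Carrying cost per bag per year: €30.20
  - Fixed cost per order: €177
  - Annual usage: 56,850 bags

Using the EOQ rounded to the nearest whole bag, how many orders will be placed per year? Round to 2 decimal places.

69.67 orders per year

2DS/H = 2·56,850·177/30.2 = 666,387.42
EOQ = √666,387.42 ≈ 816.33 → Q = 816
Orders per year = D/Q = 56,850 / 816 = 69.669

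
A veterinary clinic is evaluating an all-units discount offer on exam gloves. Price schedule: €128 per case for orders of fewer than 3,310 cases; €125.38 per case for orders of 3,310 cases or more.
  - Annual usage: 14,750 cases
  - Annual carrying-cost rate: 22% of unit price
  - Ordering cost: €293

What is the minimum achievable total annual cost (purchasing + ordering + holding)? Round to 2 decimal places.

€1,896,311.52

H₁ = 22%×€128 = €28.1600;  H₂ = 22%×€125.38 = €27.5836
EOQ₁ = √(2×14,750×293/28.1600) = 554.02  (< 3,310, feasible at tier 1)
EOQ₂ = √(2×14,750×293/27.5836) = 559.78  (< 3,310 → use Q = 3,310 at tier-2 price)
TC(tier 1 (EOQ₁), Q≈554.0) = €1,903,601.31
TC(tier 2, Q≈3,310.0) = €1,896,311.52
Minimum at tier 2: €1,896,311.52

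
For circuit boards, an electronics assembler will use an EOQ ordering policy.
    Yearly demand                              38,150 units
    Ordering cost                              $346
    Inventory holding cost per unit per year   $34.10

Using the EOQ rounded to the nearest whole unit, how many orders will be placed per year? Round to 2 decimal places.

EOQ = √(2DS/H) = √(2 × 38,150 × 346 / 34.1)
    = √(774,187.68) ≈ 879.88 → Q = 880
N = D/Q = 38,150/880 ≈ 43.352 orders/yr

43.35 orders per year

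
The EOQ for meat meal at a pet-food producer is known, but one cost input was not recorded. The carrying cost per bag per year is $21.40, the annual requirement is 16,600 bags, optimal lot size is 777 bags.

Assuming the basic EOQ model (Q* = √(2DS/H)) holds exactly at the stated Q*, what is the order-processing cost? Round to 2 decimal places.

$389.15

Since Q* = (2DS/H)^½, squaring gives Q*²·H = 2DS.
S = Q²H / (2D) = 777² × 21.4 / (2 × 16,600) = 389.1506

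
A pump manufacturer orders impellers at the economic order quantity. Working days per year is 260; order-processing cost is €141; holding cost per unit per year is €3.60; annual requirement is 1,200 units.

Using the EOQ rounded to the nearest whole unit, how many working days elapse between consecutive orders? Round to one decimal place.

EOQ = √(2DS/H) = √(2 × 1,200 × 141 / 3.6)
    = √(94,000.00) ≈ 306.59 → Q = 307 units
T = Q/D × 260 days = 307/1,200 × 260 = 66.517 days

66.5 days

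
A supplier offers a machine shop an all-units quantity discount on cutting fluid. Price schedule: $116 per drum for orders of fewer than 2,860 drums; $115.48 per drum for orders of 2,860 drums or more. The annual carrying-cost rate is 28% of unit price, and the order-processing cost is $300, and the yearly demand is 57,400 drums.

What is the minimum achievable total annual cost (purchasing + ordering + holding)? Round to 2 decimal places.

H₁ = 28%×$116 = $32.4800;  H₂ = 28%×$115.48 = $32.3344
EOQ₁ = √(2×57,400×300/32.4800) = 1,029.73  (< 2,860, feasible at tier 1)
EOQ₂ = √(2×57,400×300/32.3344) = 1,032.05  (< 2,860 → use Q = 2,860 at tier-2 price)
TC(tier 1 (EOQ₁), Q≈1,029.7) = $6,691,845.65
TC(tier 2, Q≈2,860.0) = $6,680,811.17
Minimum at tier 2: $6,680,811.17

$6,680,811.17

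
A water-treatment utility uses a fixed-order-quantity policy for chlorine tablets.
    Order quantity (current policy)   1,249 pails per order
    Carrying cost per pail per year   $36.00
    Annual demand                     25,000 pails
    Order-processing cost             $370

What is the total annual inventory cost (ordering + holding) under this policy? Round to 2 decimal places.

Orders/yr = 25,000/1,249 = 20.016; ordering cost = 20.016 × $370 = $7,405.92
Average inventory = 1,249/2 = 624.5; holding cost = 624.5 × $36 = $22,482.00
Total = $7,405.92 + $22,482.00 = $29,887.92

$29,887.92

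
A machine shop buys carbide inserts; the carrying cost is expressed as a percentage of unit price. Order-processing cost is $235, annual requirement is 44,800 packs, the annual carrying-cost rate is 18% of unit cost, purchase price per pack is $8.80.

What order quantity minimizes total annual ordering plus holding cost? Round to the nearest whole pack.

3,646 packs

H = i·C = 0.18 × $8.8 = $1.5840 per pack-year
2DS/H = 2·44,800·235/1.584 = 13,292,929.29
EOQ = √13,292,929.29 ≈ 3,645.95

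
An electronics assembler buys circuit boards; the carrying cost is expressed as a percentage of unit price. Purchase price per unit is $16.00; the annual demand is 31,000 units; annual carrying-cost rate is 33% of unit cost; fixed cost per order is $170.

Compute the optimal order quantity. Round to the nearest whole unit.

1,413 units

Carrying cost H = $16 × 33% = $5.2800/unit/yr
Q* = √(2·D·S / H) = √(2·31,000·170 / 5.28) = √1,996,212.1 ≈ 1,412.87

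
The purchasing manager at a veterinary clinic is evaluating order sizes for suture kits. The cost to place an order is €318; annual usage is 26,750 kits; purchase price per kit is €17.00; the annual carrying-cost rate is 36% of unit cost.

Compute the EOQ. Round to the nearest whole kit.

Holding cost per kit per year: H = 36% × €17 = €6.1200
Optimal lot size Q* = (2 × 26,750 × €318 / €6.12)^½ ≈ 1,667.30

1,667 kits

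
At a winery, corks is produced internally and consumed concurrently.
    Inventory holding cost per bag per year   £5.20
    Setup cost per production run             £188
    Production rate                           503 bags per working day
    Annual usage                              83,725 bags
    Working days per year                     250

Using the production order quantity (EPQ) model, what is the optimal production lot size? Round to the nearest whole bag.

Daily demand d = 83,725/250 = 334.900; p = 503; 1 − d/p = 0.33419
EPQ = √(2DS / (H(1 − d/p)))
    = √(2 × 83,725 × 188 / (5.2 × 0.33419)) ≈ 4,256.18

4,256 bags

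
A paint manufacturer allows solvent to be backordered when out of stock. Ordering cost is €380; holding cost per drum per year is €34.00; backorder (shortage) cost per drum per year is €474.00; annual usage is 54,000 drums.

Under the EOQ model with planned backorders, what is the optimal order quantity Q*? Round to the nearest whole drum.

1,137 drums

Q* = √(2DS/H) · √((H + b)/b)
   = √(2 × 54,000 × 380 / 34) · √((34 + 474) / 474)
   = 1,098.662 × 1.0352 ≈ 1,137.38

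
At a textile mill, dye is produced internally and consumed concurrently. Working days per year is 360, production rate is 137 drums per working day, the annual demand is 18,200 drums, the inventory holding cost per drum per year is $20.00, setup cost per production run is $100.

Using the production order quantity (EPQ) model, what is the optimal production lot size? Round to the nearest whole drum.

d = 18,200/360 = 50.5556 drums/day;  effective holding cost H(1 − d/p) = 20·(1 − 50.5556/137) = 12.61963
Q* = √(2DS / H_eff) = √(2·18,200·100 / 12.61963) ≈ 537.07

537 drums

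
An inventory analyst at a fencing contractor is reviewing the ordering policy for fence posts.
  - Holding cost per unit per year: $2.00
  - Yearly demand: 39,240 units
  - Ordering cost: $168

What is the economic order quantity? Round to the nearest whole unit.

2,568 units

Optimal lot size Q* = (2 × 39,240 × $168 / $2)^½ ≈ 2,567.55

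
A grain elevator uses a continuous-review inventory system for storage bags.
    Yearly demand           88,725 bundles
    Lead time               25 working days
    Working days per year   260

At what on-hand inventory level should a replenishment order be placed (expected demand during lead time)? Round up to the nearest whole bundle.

Daily demand d = 88,725 / 260 = 341.250 bundles/day
Demand during lead time = 341.250 × 25 = 8,531.25
Reorder point = 8,531.25 → round up

8,532 bundles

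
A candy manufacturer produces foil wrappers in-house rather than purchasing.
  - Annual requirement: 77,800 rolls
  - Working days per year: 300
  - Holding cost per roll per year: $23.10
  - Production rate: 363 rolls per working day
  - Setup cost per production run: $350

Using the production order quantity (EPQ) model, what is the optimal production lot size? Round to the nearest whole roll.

d = 77,800/300 = 259.3333 rolls/day;  effective holding cost H(1 − d/p) = 23.1·(1 − 259.3333/363) = 6.59697
Q* = √(2DS / H_eff) = √(2·77,800·350 / 6.59697) ≈ 2,873.20

2,873 rolls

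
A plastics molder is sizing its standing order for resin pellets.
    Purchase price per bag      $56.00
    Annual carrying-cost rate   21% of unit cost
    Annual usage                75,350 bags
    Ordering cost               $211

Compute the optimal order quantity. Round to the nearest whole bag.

1,644 bags

Holding cost per bag per year: H = 21% × $56 = $11.7600
EOQ = √(2DS/H) = √(2 × 75,350 × 211 / 11.76)
    = √(2,703,886.05) ≈ 1,644.35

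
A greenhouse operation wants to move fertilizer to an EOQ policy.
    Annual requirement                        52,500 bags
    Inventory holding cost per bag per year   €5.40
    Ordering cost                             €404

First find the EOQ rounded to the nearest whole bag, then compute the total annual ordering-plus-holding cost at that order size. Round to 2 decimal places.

€15,134.99

Q* = √(2·D·S / H) = √(2·52,500·404 / 5.4) = √7,855,555.6 ≈ 2,802.78 → Q = 2,803 bags
Orders/yr = 52,500/2,803 = 18.730; ordering cost = 18.730 × €404 = €7,566.89
Average inventory = 2,803/2 = 1401.5; holding cost = 1401.5 × €5.4 = €7,568.10
Total = €7,566.89 + €7,568.10 = €15,134.99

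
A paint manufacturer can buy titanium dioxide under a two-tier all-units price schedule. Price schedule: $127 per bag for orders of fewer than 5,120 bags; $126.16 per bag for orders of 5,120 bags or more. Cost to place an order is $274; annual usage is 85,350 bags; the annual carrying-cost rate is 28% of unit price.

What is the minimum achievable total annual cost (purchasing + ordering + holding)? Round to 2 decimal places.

H₁ = 28%×$127 = $35.5600;  H₂ = 28%×$126.16 = $35.3248
EOQ₁ = √(2×85,350×274/35.5600) = 1,146.86  (< 5,120, feasible at tier 1)
EOQ₂ = √(2×85,350×274/35.3248) = 1,150.67  (< 5,120 → use Q = 5,120 at tier-2 price)
TC(tier 1 (EOQ₁), Q≈1,146.9) = $10,880,232.41
TC(tier 2, Q≈5,120.0) = $10,862,755.05
Minimum at tier 2: $10,862,755.05

$10,862,755.05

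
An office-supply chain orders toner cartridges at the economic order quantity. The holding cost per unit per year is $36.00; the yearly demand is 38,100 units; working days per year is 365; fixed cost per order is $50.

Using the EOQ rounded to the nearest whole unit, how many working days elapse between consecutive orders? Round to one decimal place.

3.1 days

EOQ = √(2DS/H) = √(2 × 38,100 × 50 / 36)
    = √(105,833.33) ≈ 325.32 → Q = 325 units
T = Q/D × 365 days = 325/38,100 × 365 = 3.114 days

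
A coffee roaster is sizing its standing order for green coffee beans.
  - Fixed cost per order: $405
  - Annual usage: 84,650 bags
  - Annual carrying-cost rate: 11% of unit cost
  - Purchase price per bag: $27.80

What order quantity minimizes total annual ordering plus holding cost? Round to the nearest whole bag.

H = i·C = 0.11 × $27.8 = $3.0580 per bag-year
2DS/H = 2·84,650·405/3.058 = 22,422,007.85
EOQ = √22,422,007.85 ≈ 4,735.19

4,735 bags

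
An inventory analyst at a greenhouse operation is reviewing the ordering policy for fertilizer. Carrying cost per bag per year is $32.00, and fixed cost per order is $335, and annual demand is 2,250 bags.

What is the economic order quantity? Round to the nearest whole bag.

Q* = √(2·D·S / H) = √(2·2,250·335 / 32) = √47,109.4 ≈ 217.05

217 bags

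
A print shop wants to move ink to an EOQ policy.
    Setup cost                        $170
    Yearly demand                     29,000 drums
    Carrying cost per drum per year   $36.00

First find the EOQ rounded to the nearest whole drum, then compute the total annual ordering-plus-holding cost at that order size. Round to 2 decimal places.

EOQ = √(2DS/H) = √(2 × 29,000 × 170 / 36)
    = √(273,888.89) ≈ 523.34 → Q = 523 drums
Ordering: D/Q × S = 29,000/523 × $170 = $9,426.39
Holding:  Q/2 × H = 523/2 × $36 = $9,414.00
Total = $9,426.39 + $9,414.00 = $18,840.39

$18,840.39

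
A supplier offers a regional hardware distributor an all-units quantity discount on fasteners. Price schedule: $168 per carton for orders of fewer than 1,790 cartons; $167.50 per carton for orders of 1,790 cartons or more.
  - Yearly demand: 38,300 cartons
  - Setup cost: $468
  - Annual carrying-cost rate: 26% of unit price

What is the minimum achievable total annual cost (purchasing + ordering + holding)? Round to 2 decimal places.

$6,464,240.88

H₁ = 26%×$168 = $43.6800;  H₂ = 26%×$167.50 = $43.5500
EOQ₁ = √(2×38,300×468/43.6800) = 905.93  (< 1,790, feasible at tier 1)
EOQ₂ = √(2×38,300×468/43.5500) = 907.28  (< 1,790 → use Q = 1,790 at tier-2 price)
TC(tier 1 (EOQ₁), Q≈905.9) = $6,473,971.15
TC(tier 2, Q≈1,790.0) = $6,464,240.88
Minimum at tier 2: $6,464,240.88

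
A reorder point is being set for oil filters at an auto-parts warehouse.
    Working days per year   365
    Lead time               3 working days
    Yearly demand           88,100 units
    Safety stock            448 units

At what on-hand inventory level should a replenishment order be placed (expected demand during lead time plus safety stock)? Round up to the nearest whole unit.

1,173 units

Daily demand d = 88,100 / 365 = 241.370 units/day
Demand during lead time = 241.370 × 3 = 724.11
Reorder point = 724.11 + 448 = 1,172.11 → round up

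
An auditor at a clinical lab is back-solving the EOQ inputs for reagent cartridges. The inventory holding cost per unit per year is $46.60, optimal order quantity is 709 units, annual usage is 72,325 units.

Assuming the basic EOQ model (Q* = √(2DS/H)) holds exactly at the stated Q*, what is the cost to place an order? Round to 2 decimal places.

$161.94

EOQ relation: Q² = 2DS/H, so rearrange for the unknown.
S = Q²H / (2D) = 709² × 46.6 / (2 × 72,325) = 161.9422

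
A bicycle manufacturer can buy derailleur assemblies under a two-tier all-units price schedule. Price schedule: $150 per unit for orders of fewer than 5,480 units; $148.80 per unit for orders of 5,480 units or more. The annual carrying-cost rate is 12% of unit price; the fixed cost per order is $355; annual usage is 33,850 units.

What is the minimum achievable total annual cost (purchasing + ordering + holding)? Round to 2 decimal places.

H₁ = 12%×$150 = $18.0000;  H₂ = 12%×$148.80 = $17.8560
EOQ₁ = √(2×33,850×355/18.0000) = 1,155.51  (< 5,480, feasible at tier 1)
EOQ₂ = √(2×33,850×355/17.8560) = 1,160.16  (< 5,480 → use Q = 5,480 at tier-2 price)
TC(tier 1 (EOQ₁), Q≈1,155.5) = $5,098,299.11
TC(tier 2, Q≈5,480.0) = $5,087,998.28
Minimum at tier 2: $5,087,998.28

$5,087,998.28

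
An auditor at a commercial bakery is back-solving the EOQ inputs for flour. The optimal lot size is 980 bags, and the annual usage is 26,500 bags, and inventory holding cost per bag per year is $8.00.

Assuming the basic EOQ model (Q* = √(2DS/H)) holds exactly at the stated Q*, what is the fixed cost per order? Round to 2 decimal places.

From Q* = √(2DS/H) ⇒ Q*² = 2DS/H.
S = Q²H / (2D) = 980² × 8 / (2 × 26,500) = 144.9660

$144.97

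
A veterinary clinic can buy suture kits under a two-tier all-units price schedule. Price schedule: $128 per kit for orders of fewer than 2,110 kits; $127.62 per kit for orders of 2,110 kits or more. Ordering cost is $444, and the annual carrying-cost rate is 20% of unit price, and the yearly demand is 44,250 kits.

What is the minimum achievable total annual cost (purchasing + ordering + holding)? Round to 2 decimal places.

H₁ = 20%×$128 = $25.6000;  H₂ = 20%×$127.62 = $25.5240
EOQ₁ = √(2×44,250×444/25.6000) = 1,238.92  (< 2,110, feasible at tier 1)
EOQ₂ = √(2×44,250×444/25.5240) = 1,240.76  (< 2,110 → use Q = 2,110 at tier-2 price)
TC(tier 1 (EOQ₁), Q≈1,238.9) = $5,695,716.34
TC(tier 2, Q≈2,110.0) = $5,683,424.19
Minimum at tier 2: $5,683,424.19

$5,683,424.19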